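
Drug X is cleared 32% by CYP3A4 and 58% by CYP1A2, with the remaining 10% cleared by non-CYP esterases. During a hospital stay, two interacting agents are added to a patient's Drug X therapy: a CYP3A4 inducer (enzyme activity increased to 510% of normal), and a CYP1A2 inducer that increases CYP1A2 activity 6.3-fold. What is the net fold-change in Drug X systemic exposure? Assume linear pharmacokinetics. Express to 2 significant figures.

0.19

The CYP3A4 pathway (32% of clearance) increases to 5.1× activity: 0.32 × 5.1 = 1.632.
The CYP1A2 pathway (58% of clearance) increases to 6.3× activity: 0.58 × 6.3 = 3.654.
The remaining 10% of clearance is unaffected.
CL_new/CL_old = 1.632 + 3.654 + 0.1 = 5.386.
Because systemic exposure varies inversely with clearance, the combined effect is 1 / 5.386 = 0.19.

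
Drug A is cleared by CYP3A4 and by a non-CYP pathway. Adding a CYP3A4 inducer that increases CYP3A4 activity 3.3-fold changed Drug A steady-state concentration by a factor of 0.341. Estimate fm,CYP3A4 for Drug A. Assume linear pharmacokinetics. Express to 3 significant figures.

0.840

CL'/CL = 1 / 0.341 = 2.933
3.3·fm + (1 − fm) = 2.933
fm = (2.933 − 1) / (3.3 − 1) = 0.840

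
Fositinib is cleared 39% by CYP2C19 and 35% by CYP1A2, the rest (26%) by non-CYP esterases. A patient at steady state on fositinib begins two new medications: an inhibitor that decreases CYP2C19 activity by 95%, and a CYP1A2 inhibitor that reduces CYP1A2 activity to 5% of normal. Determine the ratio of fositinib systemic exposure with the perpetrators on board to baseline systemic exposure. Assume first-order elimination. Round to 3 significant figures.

3.37

The CYP2C19 pathway (39% of clearance) is reduced to 0.05× activity: 0.39 × 0.05 = 0.0195.
The CYP1A2 pathway (35% of clearance) falls to 0.05× activity: 0.35 × 0.05 = 0.0175.
Non-CYP routes (26%) are unchanged.
New clearance relative to baseline: 0.0195 + 0.0175 + 0.26 = 0.297.
Because systemic exposure varies inversely with clearance, the combined effect is 1 / 0.297 = 3.37.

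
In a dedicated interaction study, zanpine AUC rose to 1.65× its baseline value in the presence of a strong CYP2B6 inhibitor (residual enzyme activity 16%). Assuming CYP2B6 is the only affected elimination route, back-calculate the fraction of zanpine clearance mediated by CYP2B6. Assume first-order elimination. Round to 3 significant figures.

CL'/CL = 1 / 1.65 = 0.6061
0.16·fm + (1 − fm) = 0.6061
fm = (0.6061 − 1) / (0.16 − 1) = 0.469

0.469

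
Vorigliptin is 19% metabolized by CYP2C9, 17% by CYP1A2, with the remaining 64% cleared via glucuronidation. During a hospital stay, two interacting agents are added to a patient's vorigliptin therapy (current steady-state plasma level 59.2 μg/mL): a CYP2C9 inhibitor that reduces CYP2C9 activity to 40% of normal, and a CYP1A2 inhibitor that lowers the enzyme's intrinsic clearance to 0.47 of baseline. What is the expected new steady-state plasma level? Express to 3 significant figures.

The CYP2C9 pathway (19% of clearance) is reduced to 0.4× activity: 0.19 × 0.4 = 0.076.
The CYP1A2 pathway (17% of clearance) is reduced to 0.47× activity: 0.17 × 0.47 = 0.0799.
Non-CYP routes (64%) are unchanged.
Relative clearance = 0.076 + 0.0799 + 0.64 = 0.7959.
Steady-state plasma level ∝ 1/CL: new value = 59.2 / 0.7959 = 74.4 μg/mL.

74.4 μg/mL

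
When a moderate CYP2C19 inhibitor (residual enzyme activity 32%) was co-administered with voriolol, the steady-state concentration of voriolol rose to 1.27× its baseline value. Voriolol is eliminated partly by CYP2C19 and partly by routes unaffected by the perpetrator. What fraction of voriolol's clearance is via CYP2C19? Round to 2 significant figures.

Write x for the fraction cleared via CYP2C19. The observed steady-state concentration change means clearance fell to 1/1.27 = 0.7874 of baseline.
Only the CYP2C19 route changed, so 0.7874 = x·0.32 + (1 − x), giving x = 0.31.

0.31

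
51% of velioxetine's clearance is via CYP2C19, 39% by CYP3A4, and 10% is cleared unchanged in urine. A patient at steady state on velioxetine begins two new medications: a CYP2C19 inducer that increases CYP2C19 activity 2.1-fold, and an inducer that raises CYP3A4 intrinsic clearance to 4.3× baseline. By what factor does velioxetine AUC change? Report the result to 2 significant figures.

0.35

CYP2C19: 0.51 × 2.1 = 1.071
CYP3A4: 0.39 × 4.3 = 1.677
Other: 0.1 (unchanged)
CL_new/CL_old = 1.071 + 1.677 + 0.1 = 2.848.
AUC ∝ 1/CL: fold-change = 1 / 2.848 = 0.35.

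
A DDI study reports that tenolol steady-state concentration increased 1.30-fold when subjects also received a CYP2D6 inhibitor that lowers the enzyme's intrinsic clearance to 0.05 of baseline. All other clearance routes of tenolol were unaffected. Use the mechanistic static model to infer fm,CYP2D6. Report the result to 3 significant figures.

Write x for the fraction cleared via CYP2D6. The observed steady-state concentration change means clearance fell to 1/1.30 = 0.7692 of baseline.
Only the CYP2D6 route changed, so 0.7692 = x·0.05 + (1 − x), giving x = 0.243.

0.243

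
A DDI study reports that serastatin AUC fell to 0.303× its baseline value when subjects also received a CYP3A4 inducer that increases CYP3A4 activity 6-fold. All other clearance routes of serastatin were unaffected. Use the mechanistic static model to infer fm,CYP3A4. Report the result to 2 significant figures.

0.46

Let x = fm,CYP3A4. Because AUC ∝ 1/CL, relative clearance rose to 1/0.303 = 3.3.
Only the CYP3A4 route changed, so 3.3 = x·6 + (1 − x), giving x = 0.46.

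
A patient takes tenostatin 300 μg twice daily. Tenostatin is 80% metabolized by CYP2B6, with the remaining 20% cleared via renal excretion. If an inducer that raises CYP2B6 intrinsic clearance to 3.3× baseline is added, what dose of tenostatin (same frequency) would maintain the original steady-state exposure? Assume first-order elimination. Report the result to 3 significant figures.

The CYP2B6 pathway (80% of clearance) increases to 3.3× activity: 0.8 × 3.3 = 2.64.
Non-CYP routes (20%) are unchanged.
New clearance relative to baseline: 2.64 + 0.2 = 2.84.
Exposure is unchanged when dose changes in proportion to clearance. New dose = 300 μg × 2.84 = 852 μg.

852 μg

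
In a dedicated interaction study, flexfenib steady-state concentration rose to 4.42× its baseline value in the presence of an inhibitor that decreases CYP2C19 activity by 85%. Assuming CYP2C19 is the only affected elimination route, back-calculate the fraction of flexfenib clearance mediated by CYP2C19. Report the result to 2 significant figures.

Let fm be the CYP2C19 fraction. New clearance relative to baseline = fm × 0.15 + (1 − fm).
Steady-state concentration ratio = 1 / (new CL fraction), so new CL fraction = 1 / 4.42 = 0.2262.
fm × 0.15 + 1 − fm = 0.2262  ⇒  fm × (0.15 − 1) = −0.7738  ⇒  fm = 0.91.

0.91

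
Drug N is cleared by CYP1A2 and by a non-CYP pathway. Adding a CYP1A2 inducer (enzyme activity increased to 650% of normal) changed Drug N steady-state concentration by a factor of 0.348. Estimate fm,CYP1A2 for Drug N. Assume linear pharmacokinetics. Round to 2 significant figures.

0.34

Let x = fm,CYP1A2. Because steady-state concentration ∝ 1/CL, relative clearance rose to 1/0.348 = 2.874.
Only the CYP1A2 route changed, so 2.874 = x·6.5 + (1 − x), giving x = 0.34.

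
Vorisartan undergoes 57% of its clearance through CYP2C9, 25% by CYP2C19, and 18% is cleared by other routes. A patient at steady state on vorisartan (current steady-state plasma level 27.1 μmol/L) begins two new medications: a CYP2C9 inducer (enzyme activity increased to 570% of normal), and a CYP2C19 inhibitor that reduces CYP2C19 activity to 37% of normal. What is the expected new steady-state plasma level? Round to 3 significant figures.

7.70 μmol/L

The CYP2C9 pathway (57% of clearance) increases to 5.7× activity: 0.57 × 5.7 = 3.249.
The CYP2C19 pathway (25% of clearance) drops to 0.37× activity: 0.25 × 0.37 = 0.0925.
The remaining 18% of clearance is unaffected.
CL_new/CL_old = 3.249 + 0.0925 + 0.18 = 3.5215.
Dividing the baseline by the relative clearance: 27.1 / 3.5215 = 7.70 μmol/L.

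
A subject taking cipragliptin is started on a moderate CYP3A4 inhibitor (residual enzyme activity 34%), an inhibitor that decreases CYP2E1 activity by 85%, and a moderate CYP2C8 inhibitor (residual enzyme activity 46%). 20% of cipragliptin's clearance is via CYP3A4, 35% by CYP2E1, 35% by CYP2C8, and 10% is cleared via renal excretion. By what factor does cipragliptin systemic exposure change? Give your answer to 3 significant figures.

2.62

CYP3A4: 0.2 × 0.34 = 0.068
CYP2E1: 0.35 × 0.15 = 0.0525
CYP2C8: 0.35 × 0.46 = 0.161
Other: 0.1 (unchanged)
CL_new/CL_old = 0.068 + 0.0525 + 0.161 + 0.1 = 0.3815.
Because systemic exposure varies inversely with clearance, the combined effect is 1 / 0.3815 = 2.62.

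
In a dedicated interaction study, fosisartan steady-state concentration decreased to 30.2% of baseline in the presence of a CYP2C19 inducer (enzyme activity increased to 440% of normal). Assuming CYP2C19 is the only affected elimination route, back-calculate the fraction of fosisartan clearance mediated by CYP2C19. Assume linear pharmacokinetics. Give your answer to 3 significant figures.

0.680

CL'/CL = 1 / 0.302 = 3.311
4.4·fm + (1 − fm) = 3.311
fm = (3.311 − 1) / (4.4 − 1) = 0.680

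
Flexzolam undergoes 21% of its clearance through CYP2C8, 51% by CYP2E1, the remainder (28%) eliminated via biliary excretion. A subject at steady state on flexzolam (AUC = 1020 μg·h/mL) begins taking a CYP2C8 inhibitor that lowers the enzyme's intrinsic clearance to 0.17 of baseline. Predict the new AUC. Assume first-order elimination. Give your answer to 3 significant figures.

The CYP2C8 pathway (21% of clearance) is reduced to 0.17× activity: 0.21 × 0.17 = 0.0357.
CYP2E1 (51%) and the residual 28% are unaffected.
New clearance relative to baseline: 0.0357 + 0.51 + 0.28 = 0.8257.
With dosing unchanged, AUC scales as 1/CL: 1020 / 0.8257 = 1.24 × 10³ μg·h/mL.

1.24 × 10³ μg·h/mL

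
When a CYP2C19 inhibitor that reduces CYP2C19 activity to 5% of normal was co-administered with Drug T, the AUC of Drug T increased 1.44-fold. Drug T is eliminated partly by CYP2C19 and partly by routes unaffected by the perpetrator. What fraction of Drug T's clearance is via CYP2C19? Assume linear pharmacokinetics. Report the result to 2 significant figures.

0.32

Call the CYP2C19 fraction fm. After the interaction, CL_new/CL_old = fm × 0.05 + (1 − fm).
AUC ratio = 1 / (new CL fraction), so new CL fraction = 1 / 1.44 = 0.6944.
fm × 0.05 + 1 − fm = 0.6944  ⇒  fm × (0.05 − 1) = −0.3056  ⇒  fm = 0.32.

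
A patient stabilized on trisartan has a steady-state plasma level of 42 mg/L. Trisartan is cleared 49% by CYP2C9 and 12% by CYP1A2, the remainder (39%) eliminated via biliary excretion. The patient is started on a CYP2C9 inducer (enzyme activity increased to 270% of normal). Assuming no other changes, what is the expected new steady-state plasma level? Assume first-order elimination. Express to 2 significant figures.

CYP2C9: 0.49 × 2.7 = 1.323
CYP1A2: 0.12 (unchanged)
Other: 0.39 (unchanged)
Relative clearance = 1.323 + 0.12 + 0.39 = 1.833.
With dosing unchanged, steady-state plasma level scales as 1/CL: 42 / 1.833 = 23 mg/L.

23 mg/L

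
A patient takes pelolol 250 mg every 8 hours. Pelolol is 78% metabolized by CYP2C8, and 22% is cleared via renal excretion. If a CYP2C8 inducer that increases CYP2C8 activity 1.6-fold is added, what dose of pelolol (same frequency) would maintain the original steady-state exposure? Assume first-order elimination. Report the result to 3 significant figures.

367 mg

The CYP2C8 pathway (78% of clearance) increases to 1.6× activity: 0.78 × 1.6 = 1.248.
Non-CYP routes (22%) are unchanged.
Relative clearance = 1.248 + 0.22 = 1.468.
To maintain the same steady-state level, dose must scale with clearance: new dose = 250 × 1.468 = 367 mg.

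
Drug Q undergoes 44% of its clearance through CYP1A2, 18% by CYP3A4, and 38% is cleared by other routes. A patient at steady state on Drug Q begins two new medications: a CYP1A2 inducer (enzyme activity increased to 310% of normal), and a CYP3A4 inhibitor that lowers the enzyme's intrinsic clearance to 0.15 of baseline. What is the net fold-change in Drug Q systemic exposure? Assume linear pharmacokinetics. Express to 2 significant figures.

CYP1A2: 0.44 × 3.1 = 1.364
CYP3A4: 0.18 × 0.15 = 0.027
Other: 0.38 (unchanged)
CL_new/CL_old = 1.364 + 0.027 + 0.38 = 1.771.
Because systemic exposure varies inversely with clearance, the combined effect is 1 / 1.771 = 0.56.

0.56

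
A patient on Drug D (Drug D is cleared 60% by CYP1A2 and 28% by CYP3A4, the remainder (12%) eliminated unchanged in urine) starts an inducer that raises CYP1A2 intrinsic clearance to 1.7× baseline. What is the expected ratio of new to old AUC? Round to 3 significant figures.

0.704

The CYP1A2 pathway (60% of clearance) rises to 1.7× activity: 0.6 × 1.7 = 1.02.
CYP3A4 (28%) and the residual 12% are unaffected.
New clearance relative to baseline: 1.02 + 0.28 + 0.12 = 1.42.
AUC ratio = CL_old/CL_new = 1 / 1.42 = 0.704.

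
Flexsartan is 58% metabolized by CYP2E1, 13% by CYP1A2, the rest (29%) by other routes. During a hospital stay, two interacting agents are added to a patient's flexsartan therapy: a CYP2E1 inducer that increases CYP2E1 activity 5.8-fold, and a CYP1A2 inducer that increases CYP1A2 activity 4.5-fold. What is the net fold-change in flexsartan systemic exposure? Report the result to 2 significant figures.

The CYP2E1 pathway (58% of clearance) is boosted to 5.8× activity: 0.58 × 5.8 = 3.364.
The CYP1A2 pathway (13% of clearance) rises to 4.5× activity: 0.13 × 4.5 = 0.585.
The remaining 29% of clearance is unaffected.
Relative clearance = 3.364 + 0.585 + 0.29 = 4.239.
Because systemic exposure varies inversely with clearance, the combined effect is 1 / 4.239 = 0.24.

0.24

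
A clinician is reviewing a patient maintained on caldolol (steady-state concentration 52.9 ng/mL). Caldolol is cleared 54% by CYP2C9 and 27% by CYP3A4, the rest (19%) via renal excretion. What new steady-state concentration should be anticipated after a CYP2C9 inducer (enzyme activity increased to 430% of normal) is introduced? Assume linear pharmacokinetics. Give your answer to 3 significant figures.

CYP2C9: 0.54 × 4.3 = 2.322
CYP3A4: 0.27 (unchanged)
Other: 0.19 (unchanged)
Relative clearance = 2.322 + 0.27 + 0.19 = 2.782.
Steady-state concentration ∝ 1/CL, so new value = 52.9 / 2.782 = 19.0 ng/mL.

19.0 ng/mL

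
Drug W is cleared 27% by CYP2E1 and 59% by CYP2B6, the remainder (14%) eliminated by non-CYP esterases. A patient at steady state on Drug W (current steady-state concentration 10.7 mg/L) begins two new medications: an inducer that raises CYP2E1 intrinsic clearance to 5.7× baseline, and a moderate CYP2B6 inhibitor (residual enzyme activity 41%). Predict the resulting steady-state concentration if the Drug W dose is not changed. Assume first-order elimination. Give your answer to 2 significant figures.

5.6 mg/L

CYP2E1: 0.27 × 5.7 = 1.539
CYP2B6: 0.59 × 0.41 = 0.2419
Other: 0.14 (unchanged)
CL_new/CL_old = 1.539 + 0.2419 + 0.14 = 1.9209.
New steady-state concentration = 10.7 / 1.9209 = 5.6 mg/L (concentration scales inversely with clearance).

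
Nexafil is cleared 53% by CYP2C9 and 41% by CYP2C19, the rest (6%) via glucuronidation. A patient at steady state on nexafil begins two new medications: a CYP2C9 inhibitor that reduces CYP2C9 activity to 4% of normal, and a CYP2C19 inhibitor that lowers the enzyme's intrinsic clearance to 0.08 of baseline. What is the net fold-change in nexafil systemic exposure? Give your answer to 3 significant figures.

CYP2C9: 0.53 × 0.04 = 0.0212
CYP2C19: 0.41 × 0.08 = 0.0328
Other: 0.06 (unchanged)
Relative clearance = 0.0212 + 0.0328 + 0.06 = 0.114.
Net systemic exposure ratio = 1 / 0.114 = 8.77.

8.77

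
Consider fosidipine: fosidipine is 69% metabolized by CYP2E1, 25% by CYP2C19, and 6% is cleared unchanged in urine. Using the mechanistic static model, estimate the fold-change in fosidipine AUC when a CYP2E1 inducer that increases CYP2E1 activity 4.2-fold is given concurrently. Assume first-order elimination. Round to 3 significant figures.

CYP2E1: 0.69 × 4.2 = 2.898
CYP2C19: 0.25 (unchanged)
Other: 0.06 (unchanged)
CL_new/CL_old = 2.898 + 0.25 + 0.06 = 3.208.
AUC ratio = CL_old/CL_new = 1 / 3.208 = 0.312.

0.312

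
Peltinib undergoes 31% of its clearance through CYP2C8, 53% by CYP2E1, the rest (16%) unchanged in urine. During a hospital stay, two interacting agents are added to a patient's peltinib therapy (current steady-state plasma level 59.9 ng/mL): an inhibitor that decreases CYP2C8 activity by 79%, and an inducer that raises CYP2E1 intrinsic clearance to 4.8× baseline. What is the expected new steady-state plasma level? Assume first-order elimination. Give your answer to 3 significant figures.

21.6 ng/mL

CYP2C8: 0.31 × 0.21 = 0.0651
CYP2E1: 0.53 × 4.8 = 2.544
Other: 0.16 (unchanged)
CL_new/CL_old = 0.0651 + 2.544 + 0.16 = 2.7691.
Steady-state plasma level ∝ 1/CL: new value = 59.9 / 2.7691 = 21.6 ng/mL.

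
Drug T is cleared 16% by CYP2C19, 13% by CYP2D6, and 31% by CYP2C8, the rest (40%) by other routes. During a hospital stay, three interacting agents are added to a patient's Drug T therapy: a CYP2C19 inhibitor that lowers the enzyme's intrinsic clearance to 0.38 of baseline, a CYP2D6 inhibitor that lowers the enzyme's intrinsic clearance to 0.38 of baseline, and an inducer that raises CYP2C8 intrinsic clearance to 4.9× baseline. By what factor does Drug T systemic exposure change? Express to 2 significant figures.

The CYP2C19 pathway (16% of clearance) falls to 0.38× activity: 0.16 × 0.38 = 0.0608.
The CYP2D6 pathway (13% of clearance) is reduced to 0.38× activity: 0.13 × 0.38 = 0.0494.
The CYP2C8 pathway (31% of clearance) is boosted to 4.9× activity: 0.31 × 4.9 = 1.519.
The remaining 40% of clearance is unaffected.
Relative clearance = 0.0608 + 0.0494 + 1.519 + 0.4 = 2.0292.
Systemic exposure ∝ 1/CL: fold-change = 1 / 2.0292 = 0.49.

0.49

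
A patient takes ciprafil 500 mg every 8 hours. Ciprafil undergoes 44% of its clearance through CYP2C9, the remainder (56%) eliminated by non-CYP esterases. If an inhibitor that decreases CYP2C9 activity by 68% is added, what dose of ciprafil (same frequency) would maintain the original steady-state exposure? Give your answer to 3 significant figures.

The CYP2C9 pathway (44% of clearance) falls to 0.32× activity: 0.44 × 0.32 = 0.1408.
The remaining 56% of clearance is unaffected.
CL_new/CL_old = 0.1408 + 0.56 = 0.7008.
Exposure is unchanged when dose changes in proportion to clearance. New dose = 500 mg × 0.7008 = 350 mg.

350 mg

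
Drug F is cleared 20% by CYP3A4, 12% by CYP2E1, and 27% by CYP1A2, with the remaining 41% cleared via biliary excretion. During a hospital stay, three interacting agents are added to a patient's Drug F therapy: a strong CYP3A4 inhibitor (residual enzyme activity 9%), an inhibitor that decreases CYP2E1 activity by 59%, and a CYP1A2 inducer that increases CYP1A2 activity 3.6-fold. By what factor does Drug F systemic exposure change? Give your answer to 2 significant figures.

CYP3A4: 0.2 × 0.09 = 0.018
CYP2E1: 0.12 × 0.41 = 0.0492
CYP1A2: 0.27 × 3.6 = 0.972
Other: 0.41 (unchanged)
New clearance relative to baseline: 0.018 + 0.0492 + 0.972 + 0.41 = 1.4492.
Because systemic exposure varies inversely with clearance, the combined effect is 1 / 1.4492 = 0.69.

0.69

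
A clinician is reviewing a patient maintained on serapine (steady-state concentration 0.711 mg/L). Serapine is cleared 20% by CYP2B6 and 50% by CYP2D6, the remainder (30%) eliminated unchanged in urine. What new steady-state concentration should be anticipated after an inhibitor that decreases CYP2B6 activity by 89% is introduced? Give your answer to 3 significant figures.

The CYP2B6 pathway (20% of clearance) is reduced to 0.11× activity: 0.2 × 0.11 = 0.022.
CYP2D6 (50%) and the residual 30% are unaffected.
CL_new/CL_old = 0.022 + 0.5 + 0.3 = 0.822.
Steady-state concentration ∝ 1/CL, so new value = 0.711 / 0.822 = 0.865 mg/L.

0.865 mg/L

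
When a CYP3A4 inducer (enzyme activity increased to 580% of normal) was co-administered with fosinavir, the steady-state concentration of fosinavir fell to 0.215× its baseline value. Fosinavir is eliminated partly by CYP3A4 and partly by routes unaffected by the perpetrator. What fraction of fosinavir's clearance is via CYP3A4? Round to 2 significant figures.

Let fm be the CYP3A4 fraction. New clearance relative to baseline = fm × 5.8 + (1 − fm).
Steady-state concentration ratio = 1 / (new CL fraction), so new CL fraction = 1 / 0.215 = 4.651.
fm × 5.8 + 1 − fm = 4.651  ⇒  fm × (5.8 − 1) = 3.651  ⇒  fm = 0.76.

0.76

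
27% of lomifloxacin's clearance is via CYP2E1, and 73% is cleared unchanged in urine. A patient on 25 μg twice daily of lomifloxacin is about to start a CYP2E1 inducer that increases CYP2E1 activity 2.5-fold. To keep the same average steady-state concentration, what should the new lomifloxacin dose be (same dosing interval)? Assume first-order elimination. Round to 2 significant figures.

35 μg

CYP2E1: 0.27 × 2.5 = 0.675
Other: 0.73 (unchanged)
New clearance relative to baseline: 0.675 + 0.73 = 1.405.
To maintain the same steady-state level, dose must scale with clearance: new dose = 25 × 1.405 = 35 μg.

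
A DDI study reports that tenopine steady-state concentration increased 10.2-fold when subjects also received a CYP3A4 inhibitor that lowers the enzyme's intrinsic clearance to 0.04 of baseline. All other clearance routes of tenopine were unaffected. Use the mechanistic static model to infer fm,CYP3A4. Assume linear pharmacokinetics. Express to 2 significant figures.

0.94

Let fm be the CYP3A4 fraction. New clearance relative to baseline = fm × 0.04 + (1 − fm).
Steady-state concentration ratio = 1 / (new CL fraction), so new CL fraction = 1 / 10.2 = 0.09804.
fm × 0.04 + 1 − fm = 0.09804  ⇒  fm × (0.04 − 1) = −0.902  ⇒  fm = 0.94.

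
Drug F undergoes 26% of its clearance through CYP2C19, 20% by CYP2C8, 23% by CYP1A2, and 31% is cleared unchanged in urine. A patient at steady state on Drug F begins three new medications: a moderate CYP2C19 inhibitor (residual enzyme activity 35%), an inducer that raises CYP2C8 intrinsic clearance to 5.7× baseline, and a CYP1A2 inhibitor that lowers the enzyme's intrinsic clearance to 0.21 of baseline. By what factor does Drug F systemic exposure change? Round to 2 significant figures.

0.63

CYP2C19: 0.26 × 0.35 = 0.091
CYP2C8: 0.2 × 5.7 = 1.14
CYP1A2: 0.23 × 0.21 = 0.0483
Other: 0.31 (unchanged)
New clearance relative to baseline: 0.091 + 1.14 + 0.0483 + 0.31 = 1.5893.
Because systemic exposure varies inversely with clearance, the combined effect is 1 / 1.5893 = 0.63.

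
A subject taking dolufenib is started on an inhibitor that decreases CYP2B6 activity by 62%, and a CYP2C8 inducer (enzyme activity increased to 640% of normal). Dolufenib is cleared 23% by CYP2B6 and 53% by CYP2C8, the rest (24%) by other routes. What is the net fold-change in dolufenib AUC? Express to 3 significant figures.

0.269

The CYP2B6 pathway (23% of clearance) is reduced to 0.38× activity: 0.23 × 0.38 = 0.0874.
The CYP2C8 pathway (53% of clearance) rises to 6.4× activity: 0.53 × 6.4 = 3.392.
Non-CYP routes (24%) are unchanged.
New clearance relative to baseline: 0.0874 + 3.392 + 0.24 = 3.7194.
Because AUC varies inversely with clearance, the combined effect is 1 / 3.7194 = 0.269.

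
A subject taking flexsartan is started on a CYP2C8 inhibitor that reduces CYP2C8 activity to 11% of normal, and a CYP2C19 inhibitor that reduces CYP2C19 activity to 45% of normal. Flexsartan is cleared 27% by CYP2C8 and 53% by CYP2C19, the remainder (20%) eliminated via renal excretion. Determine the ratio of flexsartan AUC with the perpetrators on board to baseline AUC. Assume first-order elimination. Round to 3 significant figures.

The CYP2C8 pathway (27% of clearance) drops to 0.11× activity: 0.27 × 0.11 = 0.0297.
The CYP2C19 pathway (53% of clearance) drops to 0.45× activity: 0.53 × 0.45 = 0.2385.
The remaining 20% of clearance is unaffected.
CL_new/CL_old = 0.0297 + 0.2385 + 0.2 = 0.4682.
Because AUC varies inversely with clearance, the combined effect is 1 / 0.4682 = 2.14.

2.14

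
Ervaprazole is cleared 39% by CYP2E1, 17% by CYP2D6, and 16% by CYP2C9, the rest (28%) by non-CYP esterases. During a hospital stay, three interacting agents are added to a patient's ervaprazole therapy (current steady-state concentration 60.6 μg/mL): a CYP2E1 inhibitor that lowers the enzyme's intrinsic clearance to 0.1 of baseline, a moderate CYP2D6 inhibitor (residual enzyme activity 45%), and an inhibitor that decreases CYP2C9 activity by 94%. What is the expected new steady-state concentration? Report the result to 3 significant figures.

The CYP2E1 pathway (39% of clearance) is reduced to 0.1× activity: 0.39 × 0.1 = 0.039.
The CYP2D6 pathway (17% of clearance) falls to 0.45× activity: 0.17 × 0.45 = 0.0765.
The CYP2C9 pathway (16% of clearance) falls to 0.06× activity: 0.16 × 0.06 = 0.0096.
Non-CYP routes (28%) are unchanged.
New clearance relative to baseline: 0.039 + 0.0765 + 0.0096 + 0.28 = 0.4051.
Steady-state concentration ∝ 1/CL: new value = 60.6 / 0.4051 = 150 μg/mL.

150 μg/mL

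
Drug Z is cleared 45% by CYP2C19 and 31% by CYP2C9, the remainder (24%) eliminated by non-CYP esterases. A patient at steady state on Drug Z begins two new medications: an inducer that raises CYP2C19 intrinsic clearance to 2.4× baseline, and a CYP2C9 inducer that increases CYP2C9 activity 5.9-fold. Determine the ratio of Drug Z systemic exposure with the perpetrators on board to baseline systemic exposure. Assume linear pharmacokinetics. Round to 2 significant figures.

The CYP2C19 pathway (45% of clearance) is boosted to 2.4× activity: 0.45 × 2.4 = 1.08.
The CYP2C9 pathway (31% of clearance) increases to 5.9× activity: 0.31 × 5.9 = 1.829.
Non-CYP routes (24%) are unchanged.
Relative clearance = 1.08 + 1.829 + 0.24 = 3.149.
Systemic exposure ∝ 1/CL: fold-change = 1 / 3.149 = 0.32.

0.32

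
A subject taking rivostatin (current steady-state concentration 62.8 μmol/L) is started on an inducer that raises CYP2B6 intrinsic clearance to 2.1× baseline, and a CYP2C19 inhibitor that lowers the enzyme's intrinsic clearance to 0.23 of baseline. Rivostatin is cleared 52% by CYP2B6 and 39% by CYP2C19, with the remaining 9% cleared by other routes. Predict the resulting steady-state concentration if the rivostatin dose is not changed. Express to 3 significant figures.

The CYP2B6 pathway (52% of clearance) is boosted to 2.1× activity: 0.52 × 2.1 = 1.092.
The CYP2C19 pathway (39% of clearance) drops to 0.23× activity: 0.39 × 0.23 = 0.0897.
The remaining 9% of clearance is unaffected.
CL_new/CL_old = 1.092 + 0.0897 + 0.09 = 1.2717.
New steady-state concentration = 62.8 / 1.2717 = 49.4 μmol/L (concentration scales inversely with clearance).

49.4 μmol/L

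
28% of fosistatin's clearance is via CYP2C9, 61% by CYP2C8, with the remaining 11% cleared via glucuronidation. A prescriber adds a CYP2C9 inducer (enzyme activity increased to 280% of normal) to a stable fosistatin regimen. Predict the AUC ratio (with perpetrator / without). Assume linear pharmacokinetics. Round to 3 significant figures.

The CYP2C9 pathway (28% of clearance) rises to 2.8× activity: 0.28 × 2.8 = 0.784.
CYP2C8 (61%) and the residual 11% are unaffected.
Relative clearance = 0.784 + 0.61 + 0.11 = 1.504.
AUC ratio = CL_old/CL_new = 1 / 1.504 = 0.665.

0.665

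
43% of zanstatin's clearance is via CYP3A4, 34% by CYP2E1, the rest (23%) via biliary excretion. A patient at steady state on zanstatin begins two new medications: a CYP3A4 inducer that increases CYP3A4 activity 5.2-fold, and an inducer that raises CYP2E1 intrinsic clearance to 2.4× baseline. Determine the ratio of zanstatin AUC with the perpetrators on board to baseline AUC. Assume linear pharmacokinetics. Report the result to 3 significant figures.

0.305

The CYP3A4 pathway (43% of clearance) increases to 5.2× activity: 0.43 × 5.2 = 2.236.
The CYP2E1 pathway (34% of clearance) is boosted to 2.4× activity: 0.34 × 2.4 = 0.816.
The remaining 23% of clearance is unaffected.
New clearance relative to baseline: 2.236 + 0.816 + 0.23 = 3.282.
Because AUC varies inversely with clearance, the combined effect is 1 / 3.282 = 0.305.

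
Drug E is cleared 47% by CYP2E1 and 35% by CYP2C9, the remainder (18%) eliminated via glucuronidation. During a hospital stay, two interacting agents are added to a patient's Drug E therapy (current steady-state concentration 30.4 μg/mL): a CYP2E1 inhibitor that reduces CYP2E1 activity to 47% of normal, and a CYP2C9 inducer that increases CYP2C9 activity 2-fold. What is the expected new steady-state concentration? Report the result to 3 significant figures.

27.6 μg/mL

The CYP2E1 pathway (47% of clearance) falls to 0.47× activity: 0.47 × 0.47 = 0.2209.
The CYP2C9 pathway (35% of clearance) is boosted to 2× activity: 0.35 × 2 = 0.7.
Non-CYP routes (18%) are unchanged.
Relative clearance = 0.2209 + 0.7 + 0.18 = 1.1009.
Dividing the baseline by the relative clearance: 30.4 / 1.1009 = 27.6 μg/mL.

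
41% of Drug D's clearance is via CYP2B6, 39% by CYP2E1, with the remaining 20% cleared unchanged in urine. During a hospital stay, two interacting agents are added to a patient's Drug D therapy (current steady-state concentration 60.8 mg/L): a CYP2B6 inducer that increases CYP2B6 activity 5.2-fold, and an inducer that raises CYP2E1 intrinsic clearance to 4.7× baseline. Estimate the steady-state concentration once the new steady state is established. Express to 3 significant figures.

14.6 mg/L

The CYP2B6 pathway (41% of clearance) rises to 5.2× activity: 0.41 × 5.2 = 2.132.
The CYP2E1 pathway (39% of clearance) rises to 4.7× activity: 0.39 × 4.7 = 1.833.
Non-CYP routes (20%) are unchanged.
Relative clearance = 2.132 + 1.833 + 0.2 = 4.165.
New steady-state concentration = 60.8 / 4.165 = 14.6 mg/L (concentration scales inversely with clearance).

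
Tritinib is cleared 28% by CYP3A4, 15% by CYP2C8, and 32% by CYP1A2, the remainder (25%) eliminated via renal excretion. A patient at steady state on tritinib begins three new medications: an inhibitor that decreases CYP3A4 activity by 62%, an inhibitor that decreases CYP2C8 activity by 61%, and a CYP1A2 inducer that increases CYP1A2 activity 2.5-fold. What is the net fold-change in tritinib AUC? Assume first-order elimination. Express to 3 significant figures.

0.823

The CYP3A4 pathway (28% of clearance) drops to 0.38× activity: 0.28 × 0.38 = 0.1064.
The CYP2C8 pathway (15% of clearance) drops to 0.39× activity: 0.15 × 0.39 = 0.0585.
The CYP1A2 pathway (32% of clearance) is boosted to 2.5× activity: 0.32 × 2.5 = 0.8.
The remaining 25% of clearance is unaffected.
Relative clearance = 0.1064 + 0.0585 + 0.8 + 0.25 = 1.2149.
Net AUC ratio = 1 / 1.2149 = 0.823.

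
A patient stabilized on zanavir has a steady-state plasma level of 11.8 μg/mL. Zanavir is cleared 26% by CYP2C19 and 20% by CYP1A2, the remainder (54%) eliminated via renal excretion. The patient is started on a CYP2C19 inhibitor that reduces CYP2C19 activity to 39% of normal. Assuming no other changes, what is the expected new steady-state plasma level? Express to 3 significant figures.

14.0 μg/mL

The CYP2C19 pathway (26% of clearance) falls to 0.39× activity: 0.26 × 0.39 = 0.1014.
CYP1A2 (20%) and the residual 54% are unaffected.
Relative clearance = 0.1014 + 0.2 + 0.54 = 0.8414.
Steady-state plasma level ∝ 1/CL, so new value = 11.8 / 0.8414 = 14.0 μg/mL.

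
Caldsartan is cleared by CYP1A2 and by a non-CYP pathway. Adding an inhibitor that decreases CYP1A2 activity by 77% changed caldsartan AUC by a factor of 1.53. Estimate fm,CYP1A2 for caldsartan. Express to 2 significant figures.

CL'/CL = 1 / 1.53 = 0.6536
0.23·fm + (1 − fm) = 0.6536
fm = (0.6536 − 1) / (0.23 − 1) = 0.45

0.45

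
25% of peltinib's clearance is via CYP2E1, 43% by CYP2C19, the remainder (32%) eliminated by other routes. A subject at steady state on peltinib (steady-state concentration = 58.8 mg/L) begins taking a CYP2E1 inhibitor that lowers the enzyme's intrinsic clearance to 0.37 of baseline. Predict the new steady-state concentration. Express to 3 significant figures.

69.8 mg/L

The CYP2E1 pathway (25% of clearance) falls to 0.37× activity: 0.25 × 0.37 = 0.0925.
CYP2C19 (43%) and the residual 32% are unaffected.
Relative clearance = 0.0925 + 0.43 + 0.32 = 0.8425.
New steady-state concentration = baseline ÷ relative clearance = 58.8 / 0.8425 = 69.8 mg/L.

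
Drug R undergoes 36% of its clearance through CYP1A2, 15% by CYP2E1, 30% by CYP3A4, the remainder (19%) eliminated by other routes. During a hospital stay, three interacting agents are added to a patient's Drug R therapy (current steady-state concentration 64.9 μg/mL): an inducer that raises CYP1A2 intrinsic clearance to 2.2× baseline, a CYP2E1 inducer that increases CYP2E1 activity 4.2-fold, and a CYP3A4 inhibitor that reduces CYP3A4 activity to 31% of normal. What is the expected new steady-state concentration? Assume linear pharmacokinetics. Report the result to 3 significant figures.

The CYP1A2 pathway (36% of clearance) rises to 2.2× activity: 0.36 × 2.2 = 0.792.
The CYP2E1 pathway (15% of clearance) increases to 4.2× activity: 0.15 × 4.2 = 0.63.
The CYP3A4 pathway (30% of clearance) is reduced to 0.31× activity: 0.3 × 0.31 = 0.093.
Non-CYP routes (19%) are unchanged.
CL_new/CL_old = 0.792 + 0.63 + 0.093 + 0.19 = 1.705.
Dividing the baseline by the relative clearance: 64.9 / 1.705 = 38.1 μg/mL.

38.1 μg/mL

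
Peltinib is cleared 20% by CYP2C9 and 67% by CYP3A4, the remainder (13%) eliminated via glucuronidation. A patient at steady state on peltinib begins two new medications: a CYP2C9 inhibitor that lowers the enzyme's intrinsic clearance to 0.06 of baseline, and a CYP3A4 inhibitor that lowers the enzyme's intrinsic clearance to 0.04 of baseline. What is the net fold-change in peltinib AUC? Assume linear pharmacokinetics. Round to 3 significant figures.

5.92

CYP2C9: 0.2 × 0.06 = 0.012
CYP3A4: 0.67 × 0.04 = 0.0268
Other: 0.13 (unchanged)
New clearance relative to baseline: 0.012 + 0.0268 + 0.13 = 0.1688.
Because AUC varies inversely with clearance, the combined effect is 1 / 0.1688 = 5.92.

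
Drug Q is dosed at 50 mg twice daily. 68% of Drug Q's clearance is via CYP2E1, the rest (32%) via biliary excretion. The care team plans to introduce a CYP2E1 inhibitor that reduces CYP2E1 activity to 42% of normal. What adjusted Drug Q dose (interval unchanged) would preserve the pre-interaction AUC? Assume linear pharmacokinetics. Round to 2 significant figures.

The CYP2E1 pathway (68% of clearance) drops to 0.42× activity: 0.68 × 0.42 = 0.2856.
The remaining 32% of clearance is unaffected.
CL_new/CL_old = 0.2856 + 0.32 = 0.6056.
Css,avg = (dose rate)/CL, so holding Css fixed requires dose ∝ CL: 50 × 0.6056 = 30 mg.

30 mg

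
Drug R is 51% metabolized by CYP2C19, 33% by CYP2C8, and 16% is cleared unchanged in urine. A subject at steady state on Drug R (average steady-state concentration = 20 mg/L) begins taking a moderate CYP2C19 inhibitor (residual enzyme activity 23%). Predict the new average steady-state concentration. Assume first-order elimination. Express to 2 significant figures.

CYP2C19: 0.51 × 0.23 = 0.1173
CYP2C8: 0.33 (unchanged)
Other: 0.16 (unchanged)
New clearance relative to baseline: 0.1173 + 0.33 + 0.16 = 0.6073.
New average steady-state concentration = baseline ÷ relative clearance = 20 / 0.6073 = 33 mg/L.

33 mg/L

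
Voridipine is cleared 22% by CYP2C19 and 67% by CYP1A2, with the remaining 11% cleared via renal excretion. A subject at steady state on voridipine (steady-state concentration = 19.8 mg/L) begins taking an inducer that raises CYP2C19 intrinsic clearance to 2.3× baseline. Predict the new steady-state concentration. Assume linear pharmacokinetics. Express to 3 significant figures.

The CYP2C19 pathway (22% of clearance) increases to 2.3× activity: 0.22 × 2.3 = 0.506.
CYP1A2 (67%) and the residual 11% are unaffected.
CL_new/CL_old = 0.506 + 0.67 + 0.11 = 1.286.
Steady-state concentration ∝ 1/CL, so new value = 19.8 / 1.286 = 15.4 mg/L.

15.4 mg/L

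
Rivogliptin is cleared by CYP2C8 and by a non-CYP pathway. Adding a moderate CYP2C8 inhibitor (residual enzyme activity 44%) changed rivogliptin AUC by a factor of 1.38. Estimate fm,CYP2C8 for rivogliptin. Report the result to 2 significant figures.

CL'/CL = 1 / 1.38 = 0.7246
0.44·fm + (1 − fm) = 0.7246
fm = (0.7246 − 1) / (0.44 − 1) = 0.49

0.49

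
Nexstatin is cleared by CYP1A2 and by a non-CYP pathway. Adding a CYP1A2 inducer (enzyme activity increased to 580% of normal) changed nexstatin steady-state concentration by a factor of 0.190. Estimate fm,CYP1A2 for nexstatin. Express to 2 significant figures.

0.89

Let x = fm,CYP1A2. Because steady-state concentration ∝ 1/CL, relative clearance rose to 1/0.190 = 5.263.
Setting x·5.8 + (1 − x) = 5.263 and solving: x = (5.263 − 1)/(5.8 − 1) = 0.89.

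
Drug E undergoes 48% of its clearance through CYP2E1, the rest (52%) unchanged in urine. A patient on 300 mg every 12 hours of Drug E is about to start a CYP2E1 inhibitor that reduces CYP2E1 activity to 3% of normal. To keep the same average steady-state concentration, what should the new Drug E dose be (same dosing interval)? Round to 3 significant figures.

CYP2E1: 0.48 × 0.03 = 0.0144
Other: 0.52 (unchanged)
Relative clearance = 0.0144 + 0.52 = 0.5344.
To maintain the same steady-state level, dose must scale with clearance: new dose = 300 × 0.5344 = 160 mg.

160 mg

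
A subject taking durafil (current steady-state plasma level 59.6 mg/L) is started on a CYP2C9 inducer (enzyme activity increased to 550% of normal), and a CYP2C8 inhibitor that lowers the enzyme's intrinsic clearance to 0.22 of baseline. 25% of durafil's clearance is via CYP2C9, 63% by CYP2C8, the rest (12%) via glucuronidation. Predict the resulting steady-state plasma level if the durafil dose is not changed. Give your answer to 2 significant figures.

The CYP2C9 pathway (25% of clearance) increases to 5.5× activity: 0.25 × 5.5 = 1.375.
The CYP2C8 pathway (63% of clearance) is reduced to 0.22× activity: 0.63 × 0.22 = 0.1386.
The remaining 12% of clearance is unaffected.
Relative clearance = 1.375 + 0.1386 + 0.12 = 1.6336.
Steady-state plasma level ∝ 1/CL: new value = 59.6 / 1.6336 = 36 mg/L.

36 mg/L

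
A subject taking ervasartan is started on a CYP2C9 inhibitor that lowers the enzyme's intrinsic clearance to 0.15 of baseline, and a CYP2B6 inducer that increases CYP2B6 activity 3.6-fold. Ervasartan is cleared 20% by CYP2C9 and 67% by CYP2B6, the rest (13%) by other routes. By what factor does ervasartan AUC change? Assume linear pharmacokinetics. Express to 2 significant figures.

The CYP2C9 pathway (20% of clearance) drops to 0.15× activity: 0.2 × 0.15 = 0.03.
The CYP2B6 pathway (67% of clearance) rises to 3.6× activity: 0.67 × 3.6 = 2.412.
The remaining 13% of clearance is unaffected.
Relative clearance = 0.03 + 2.412 + 0.13 = 2.572.
AUC ∝ 1/CL: fold-change = 1 / 2.572 = 0.39.

0.39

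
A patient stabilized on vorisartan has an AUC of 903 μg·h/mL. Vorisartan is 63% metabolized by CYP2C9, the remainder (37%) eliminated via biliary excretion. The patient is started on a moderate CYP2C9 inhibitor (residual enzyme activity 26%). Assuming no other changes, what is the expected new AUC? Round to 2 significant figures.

1.7 × 10³ μg·h/mL

CYP2C9: 0.63 × 0.26 = 0.1638
Other: 0.37 (unchanged)
New clearance relative to baseline: 0.1638 + 0.37 = 0.5338.
With dosing unchanged, AUC scales as 1/CL: 903 / 0.5338 = 1.7 × 10³ μg·h/mL.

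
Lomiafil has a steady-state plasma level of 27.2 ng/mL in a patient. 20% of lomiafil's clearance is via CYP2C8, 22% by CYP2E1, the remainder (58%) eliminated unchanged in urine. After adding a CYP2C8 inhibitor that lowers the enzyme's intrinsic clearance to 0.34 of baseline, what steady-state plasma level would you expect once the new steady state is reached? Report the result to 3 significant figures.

CYP2C8: 0.2 × 0.34 = 0.068
CYP2E1: 0.22 (unchanged)
Other: 0.58 (unchanged)
Relative clearance = 0.068 + 0.22 + 0.58 = 0.868.
New steady-state plasma level = baseline ÷ relative clearance = 27.2 / 0.868 = 31.3 ng/mL.

31.3 ng/mL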